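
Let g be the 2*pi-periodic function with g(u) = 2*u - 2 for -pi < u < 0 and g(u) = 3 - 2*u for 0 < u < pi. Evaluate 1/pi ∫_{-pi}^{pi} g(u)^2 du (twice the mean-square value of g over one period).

-2*pi + 13 + 8*pi**2/3

1/pi ∫_{-pi}^{pi} g(u)^2 du = 1/pi · (pi*(-6*pi + 39 + 8*pi**2)/3) = -2*pi + 13 + 8*pi**2/3.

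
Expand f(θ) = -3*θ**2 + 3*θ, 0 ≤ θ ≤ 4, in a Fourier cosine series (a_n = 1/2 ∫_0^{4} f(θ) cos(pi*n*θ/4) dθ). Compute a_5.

a_5 = 1/2 ∫_0^{4} (-3*θ**2 + 3*θ) cos(5*pi*θ/4) dθ.
Integrating by parts twice (tabular method), an antiderivative of (-3*θ**2 + 3*θ) cos(5*pi*θ/4) is -12*θ**2*sin(5*pi*θ/4)/(5*pi) + 12*θ*sin(5*pi*θ/4)/(5*pi) - 96*θ*cos(5*pi*θ/4)/(25*pi**2) + 384*sin(5*pi*θ/4)/(125*pi**3) + 48*cos(5*pi*θ/4)/(25*pi**2); evaluating from 0 to 4: ∫_{0}^{4} (-3*θ**2 + 3*θ) cos(5*pi*θ/4) dθ = (336/(25*pi**2)) - (48/(25*pi**2)) = 288/(25*pi**2).
Hence a_5 = (1/2)·(288/(25*pi**2)) = 144/(25*pi**2).

144/(25*pi**2)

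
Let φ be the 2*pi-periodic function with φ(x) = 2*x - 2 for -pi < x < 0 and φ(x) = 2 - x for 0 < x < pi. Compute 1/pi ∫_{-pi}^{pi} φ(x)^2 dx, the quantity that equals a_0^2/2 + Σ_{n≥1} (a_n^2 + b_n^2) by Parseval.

1/pi ∫_{-pi}^{pi} φ(x)^2 dx = 1/pi · (pi*(6*pi + 24 + 5*pi**2)/3) = 2*pi + 8 + 5*pi**2/3.

2*pi + 8 + 5*pi**2/3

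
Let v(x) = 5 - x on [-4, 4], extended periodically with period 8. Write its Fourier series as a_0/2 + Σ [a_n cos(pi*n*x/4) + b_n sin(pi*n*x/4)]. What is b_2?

4/pi

b_2 = 1/4 ∫_{-4}^{4} v(x) sin(pi*x/2) dx.
Integrating by parts (boundary term plus one more integral), an antiderivative of (5 - x) sin(pi*x/2) is 2*x*cos(pi*x/2)/pi - 4*sin(pi*x/2)/pi**2 - 10*cos(pi*x/2)/pi; evaluating from -4 to 4: ∫_{-4}^{4} (5 - x) sin(pi*x/2) dx = (-2/pi) - (-18/pi) = 16/pi.
Hence b_2 = (1/4)·(16/pi) = 4/pi.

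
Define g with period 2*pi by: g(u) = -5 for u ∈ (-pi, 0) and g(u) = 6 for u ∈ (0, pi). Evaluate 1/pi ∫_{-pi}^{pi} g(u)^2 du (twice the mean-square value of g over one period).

1/pi ∫_{-pi}^{pi} g(u)^2 du = 1/pi · (61*pi) = 61.

61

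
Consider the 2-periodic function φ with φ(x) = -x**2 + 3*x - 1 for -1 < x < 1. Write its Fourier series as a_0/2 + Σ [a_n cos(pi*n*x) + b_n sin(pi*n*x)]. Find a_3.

4/(9*pi**2)

a_3 = ∫_{-1}^{1} φ(x) cos(3*pi*x) dx.
Integrating by parts twice (tabular method), an antiderivative of (-x**2 + 3*x - 1) cos(3*pi*x) is -x**2*sin(3*pi*x)/(3*pi) + x*sin(3*pi*x)/pi - 2*x*cos(3*pi*x)/(9*pi**2) - sin(3*pi*x)/(3*pi) + 2*sin(3*pi*x)/(27*pi**3) + cos(3*pi*x)/(3*pi**2); evaluating from -1 to 1: ∫_{-1}^{1} (-x**2 + 3*x - 1) cos(3*pi*x) dx = (-1/(9*pi**2)) - (-5/(9*pi**2)) = 4/(9*pi**2).
Hence a_3 = 4/(9*pi**2).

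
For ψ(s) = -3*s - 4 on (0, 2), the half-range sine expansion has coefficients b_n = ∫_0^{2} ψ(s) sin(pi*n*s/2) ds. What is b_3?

b_3 = ∫_0^{2} (-3*s - 4) sin(3*pi*s/2) ds.
Integrating by parts (boundary term plus one more integral), an antiderivative of (-3*s - 4) sin(3*pi*s/2) is 2*s*cos(3*pi*s/2)/pi - 4*sin(3*pi*s/2)/(3*pi**2) + 8*cos(3*pi*s/2)/(3*pi); evaluating from 0 to 2: ∫_{0}^{2} (-3*s - 4) sin(3*pi*s/2) ds = (-20/(3*pi)) - (8/(3*pi)) = -28/(3*pi).
Hence b_3 = -28/(3*pi).

-28/(3*pi)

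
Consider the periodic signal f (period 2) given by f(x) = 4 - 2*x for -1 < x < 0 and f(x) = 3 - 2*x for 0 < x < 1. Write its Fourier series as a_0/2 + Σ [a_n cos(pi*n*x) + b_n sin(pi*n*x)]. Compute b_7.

-6/(7*pi)

b_7 = ∫_{-1}^{1} f(x) sin(7*pi*x) dx.
Split the integral at the breakpoints.
Integrating by parts (boundary term plus one more integral), an antiderivative of (4 - 2*x) sin(7*pi*x) is 2*x*cos(7*pi*x)/(7*pi) - 2*sin(7*pi*x)/(49*pi**2) - 4*cos(7*pi*x)/(7*pi); evaluating from -1 to 0: ∫_{-1}^{0} (4 - 2*x) sin(7*pi*x) dx = (-4/(7*pi)) - (6/(7*pi)) = -10/(7*pi).
Integrating by parts (boundary term plus one more integral), an antiderivative of (3 - 2*x) sin(7*pi*x) is 2*x*cos(7*pi*x)/(7*pi) - 2*sin(7*pi*x)/(49*pi**2) - 3*cos(7*pi*x)/(7*pi); evaluating from 0 to 1: ∫_{0}^{1} (3 - 2*x) sin(7*pi*x) dx = (1/(7*pi)) - (-3/(7*pi)) = 4/(7*pi).
Summing the pieces gives b_7 = -6/(7*pi).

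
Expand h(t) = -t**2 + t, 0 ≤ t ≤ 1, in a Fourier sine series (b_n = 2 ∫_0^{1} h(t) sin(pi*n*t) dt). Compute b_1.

b_1 = 2 ∫_0^{1} (-t**2 + t) sin(pi*t) dt.
Integrating by parts twice (tabular method), an antiderivative of (-t**2 + t) sin(pi*t) is t**2*cos(pi*t)/pi - 2*t*sin(pi*t)/pi**2 - t*cos(pi*t)/pi + sin(pi*t)/pi**2 - 2*cos(pi*t)/pi**3; evaluating from 0 to 1: ∫_{0}^{1} (-t**2 + t) sin(pi*t) dt = (2/pi**3) - (-2/pi**3) = 4/pi**3.
Hence b_1 = 2·(4/pi**3) = 8/pi**3.

8/pi**3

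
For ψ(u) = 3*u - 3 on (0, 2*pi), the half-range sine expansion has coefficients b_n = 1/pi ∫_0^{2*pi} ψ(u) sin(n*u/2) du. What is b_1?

12 - 12/pi

b_1 = 1/pi ∫_0^{2*pi} (3*u - 3) sin(u/2) du.
Integrating by parts (boundary term plus one more integral), an antiderivative of (3*u - 3) sin(u/2) is -6*u*cos(u/2) + 12*sin(u/2) + 6*cos(u/2); evaluating from 0 to 2*pi: ∫_{0}^{2*pi} (3*u - 3) sin(u/2) du = (-6 + 12*pi) - (6) = -12 + 12*pi.
Hence b_1 = (1/pi)·(-12 + 12*pi) = 12 - 12/pi.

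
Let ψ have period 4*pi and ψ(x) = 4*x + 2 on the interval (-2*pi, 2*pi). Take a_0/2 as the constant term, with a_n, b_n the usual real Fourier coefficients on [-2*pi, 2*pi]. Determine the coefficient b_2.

-8

b_2 = (1/(2*pi)) ∫_{-2*pi}^{2*pi} ψ(x) sin(x) dx.
Integrating by parts (boundary term plus one more integral), an antiderivative of (4*x + 2) sin(x) is -4*x*cos(x) + 4*sin(x) - 2*cos(x); evaluating from -2*pi to 2*pi: ∫_{-2*pi}^{2*pi} (4*x + 2) sin(x) dx = (-8*pi - 2) - (-2 + 8*pi) = -16*pi.
Hence b_2 = (1/(2*pi))·(-16*pi) = -8.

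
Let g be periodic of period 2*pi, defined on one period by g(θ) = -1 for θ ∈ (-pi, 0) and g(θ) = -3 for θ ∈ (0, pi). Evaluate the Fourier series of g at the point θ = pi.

-2

At θ = pi the one-sided limits are g(pi^-) = -3 and g(pi^+) = -1.
By Dirichlet's theorem the series converges to their average, [(-3) + (-1)]/2 = -2.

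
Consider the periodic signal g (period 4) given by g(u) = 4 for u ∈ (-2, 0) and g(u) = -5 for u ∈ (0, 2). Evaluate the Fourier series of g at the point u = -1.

4

g is continuous at u = -1 with value 4, so the series converges to 4 there.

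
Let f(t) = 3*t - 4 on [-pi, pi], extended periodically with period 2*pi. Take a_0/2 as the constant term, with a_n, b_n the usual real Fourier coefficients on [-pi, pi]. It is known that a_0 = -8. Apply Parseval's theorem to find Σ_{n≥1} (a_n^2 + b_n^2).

6*pi**2

Parseval: a_0^2/2 + Σ_{n≥1} (a_n^2+b_n^2) = 1/pi ∫_{-pi}^{pi} f(t)^2 dt = 32 + 6*pi**2.
Subtract a_0^2/2 = 32: Σ (a_n^2+b_n^2) = 6*pi**2.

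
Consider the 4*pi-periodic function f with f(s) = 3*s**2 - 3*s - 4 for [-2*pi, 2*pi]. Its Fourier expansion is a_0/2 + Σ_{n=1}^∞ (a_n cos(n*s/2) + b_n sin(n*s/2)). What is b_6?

2

b_6 = (1/(2*pi)) ∫_{-2*pi}^{2*pi} f(s) sin(3*s) ds.
Integrating by parts twice (tabular method), an antiderivative of (3*s**2 - 3*s - 4) sin(3*s) is -s**2*cos(3*s) + 2*s*sin(3*s)/3 + s*cos(3*s) - sin(3*s)/3 + 14*cos(3*s)/9; evaluating from -2*pi to 2*pi: ∫_{-2*pi}^{2*pi} (3*s**2 - 3*s - 4) sin(3*s) ds = (-4*pi**2 + 14/9 + 2*pi) - (-4*pi**2 - 2*pi + 14/9) = 4*pi.
Hence b_6 = (1/(2*pi))·(4*pi) = 2.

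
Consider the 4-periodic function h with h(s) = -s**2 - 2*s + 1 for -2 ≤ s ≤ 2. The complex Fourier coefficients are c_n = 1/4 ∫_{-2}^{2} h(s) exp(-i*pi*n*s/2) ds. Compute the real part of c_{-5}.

Since h is real-valued, Re(c_{-5}) = 1/4 ∫_{-2}^{2} h(s) cos(-5*pi*s/2) ds = a_{5}/2.
Integrating by parts twice (tabular method), an antiderivative of (-s**2 - 2*s + 1) cos(-5*pi*s/2) is -2*s**2*sin(5*pi*s/2)/(5*pi) - 4*s*sin(5*pi*s/2)/(5*pi) - 8*s*cos(5*pi*s/2)/(25*pi**2) + 16*sin(5*pi*s/2)/(125*pi**3) + 2*sin(5*pi*s/2)/(5*pi) - 8*cos(5*pi*s/2)/(25*pi**2); evaluating from -2 to 2: ∫_{-2}^{2} (-s**2 - 2*s + 1) cos(-5*pi*s/2) ds = (24/(25*pi**2)) - (-8/(25*pi**2)) = 32/(25*pi**2).
Hence Re(c_{-5}) = (1/4)·(32/(25*pi**2)) = 8/(25*pi**2).

8/(25*pi**2)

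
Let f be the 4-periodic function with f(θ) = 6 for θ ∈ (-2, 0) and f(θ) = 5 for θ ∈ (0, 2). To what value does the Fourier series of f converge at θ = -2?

At θ = -2 the one-sided limits are f(-2^-) = 5 and f(-2^+) = 6.
By Dirichlet's theorem the series converges to their average, [(5) + (6)]/2 = 11/2.

11/2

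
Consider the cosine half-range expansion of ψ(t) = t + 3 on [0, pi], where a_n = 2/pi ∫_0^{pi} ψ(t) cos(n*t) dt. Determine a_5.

-4/(25*pi)

a_5 = 2/pi ∫_0^{pi} (t + 3) cos(5*t) dt.
Integrating by parts (boundary term plus one more integral), an antiderivative of (t + 3) cos(5*t) is t*sin(5*t)/5 + 3*sin(5*t)/5 + cos(5*t)/25; evaluating from 0 to pi: ∫_{0}^{pi} (t + 3) cos(5*t) dt = (-1/25) - (1/25) = -2/25.
Hence a_5 = (2/pi)·(-2/25) = -4/(25*pi).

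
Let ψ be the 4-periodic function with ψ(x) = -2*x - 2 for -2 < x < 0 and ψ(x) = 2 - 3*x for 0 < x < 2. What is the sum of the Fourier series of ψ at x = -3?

-1

x = -3 differs from x = 1 by -1 full period(s), and the series is 4-periodic.
ψ is continuous at x = 1 with value -1, so the series converges to -1 there.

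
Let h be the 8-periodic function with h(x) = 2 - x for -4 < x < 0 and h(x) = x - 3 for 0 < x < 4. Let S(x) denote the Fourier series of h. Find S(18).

x = 18 differs from x = 2 by 2 full period(s), and the series is 8-periodic.
h is continuous at x = 2 with value -1, so the series converges to -1 there.

-1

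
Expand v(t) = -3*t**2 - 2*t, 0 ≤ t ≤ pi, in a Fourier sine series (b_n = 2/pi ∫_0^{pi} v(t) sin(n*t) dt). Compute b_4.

b_4 = 2/pi ∫_0^{pi} (-3*t**2 - 2*t) sin(4*t) dt.
Integrating by parts twice (tabular method), an antiderivative of (-3*t**2 - 2*t) sin(4*t) is 3*t**2*cos(4*t)/4 - 3*t*sin(4*t)/8 + t*cos(4*t)/2 - sin(4*t)/8 - 3*cos(4*t)/32; evaluating from 0 to pi: ∫_{0}^{pi} (-3*t**2 - 2*t) sin(4*t) dt = (-3/32 + pi/2 + 3*pi**2/4) - (-3/32) = pi*(2 + 3*pi)/4.
Hence b_4 = (2/pi)·(pi*(2 + 3*pi)/4) = 1 + 3*pi/2.

1 + 3*pi/2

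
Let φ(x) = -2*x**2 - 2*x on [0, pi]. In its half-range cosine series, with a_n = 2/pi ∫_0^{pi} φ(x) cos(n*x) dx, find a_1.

8/pi + 8

a_1 = 2/pi ∫_0^{pi} (-2*x**2 - 2*x) cos(x) dx.
Integrating by parts twice (tabular method), an antiderivative of (-2*x**2 - 2*x) cos(x) is -2*x**2*sin(x) - 2*x*sin(x) - 4*x*cos(x) + 4*sin(x) - 2*cos(x); evaluating from 0 to pi: ∫_{0}^{pi} (-2*x**2 - 2*x) cos(x) dx = (2 + 4*pi) - (-2) = 4 + 4*pi.
Hence a_1 = (2/pi)·(4 + 4*pi) = 8/pi + 8.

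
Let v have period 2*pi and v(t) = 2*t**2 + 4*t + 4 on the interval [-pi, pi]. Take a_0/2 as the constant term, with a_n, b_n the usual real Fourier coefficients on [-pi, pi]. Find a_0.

8 + 4*pi**2/3

a_0 = 1/pi ∫_{-pi}^{pi} v(t) dt = 1/pi · (4*pi*(6 + pi**2)/3) = 8 + 4*pi**2/3.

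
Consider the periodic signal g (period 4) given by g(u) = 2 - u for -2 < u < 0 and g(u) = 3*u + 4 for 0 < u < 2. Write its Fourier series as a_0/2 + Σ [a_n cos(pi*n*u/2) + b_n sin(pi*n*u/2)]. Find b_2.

b_2 = 1/2 ∫_{-2}^{2} g(u) sin(pi*u) du.
Split the integral at the breakpoints.
Integrating by parts (boundary term plus one more integral), an antiderivative of (2 - u) sin(pi*u) is u*cos(pi*u)/pi - sin(pi*u)/pi**2 - 2*cos(pi*u)/pi; evaluating from -2 to 0: ∫_{-2}^{0} (2 - u) sin(pi*u) du = (-2/pi) - (-4/pi) = 2/pi.
Integrating by parts (boundary term plus one more integral), an antiderivative of (3*u + 4) sin(pi*u) is -3*u*cos(pi*u)/pi + 3*sin(pi*u)/pi**2 - 4*cos(pi*u)/pi; evaluating from 0 to 2: ∫_{0}^{2} (3*u + 4) sin(pi*u) du = (-10/pi) - (-4/pi) = -6/pi.
Summing the pieces and multiplying by (1/2) gives b_2 = -2/pi.

-2/pi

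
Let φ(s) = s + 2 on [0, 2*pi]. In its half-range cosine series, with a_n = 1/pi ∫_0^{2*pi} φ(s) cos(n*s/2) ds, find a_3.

-8/(9*pi)

a_3 = 1/pi ∫_0^{2*pi} (s + 2) cos(3*s/2) ds.
Integrating by parts (boundary term plus one more integral), an antiderivative of (s + 2) cos(3*s/2) is 2*s*sin(3*s/2)/3 + 4*sin(3*s/2)/3 + 4*cos(3*s/2)/9; evaluating from 0 to 2*pi: ∫_{0}^{2*pi} (s + 2) cos(3*s/2) ds = (-4/9) - (4/9) = -8/9.
Hence a_3 = (1/pi)·(-8/9) = -8/(9*pi).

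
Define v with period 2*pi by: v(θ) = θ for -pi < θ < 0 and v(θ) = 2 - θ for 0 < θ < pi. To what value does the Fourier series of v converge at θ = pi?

1 - pi

At θ = pi the one-sided limits are v(pi^-) = 2 - pi and v(pi^+) = -pi.
By Dirichlet's theorem the series converges to their average, [(2 - pi) + (-pi)]/2 = 1 - pi.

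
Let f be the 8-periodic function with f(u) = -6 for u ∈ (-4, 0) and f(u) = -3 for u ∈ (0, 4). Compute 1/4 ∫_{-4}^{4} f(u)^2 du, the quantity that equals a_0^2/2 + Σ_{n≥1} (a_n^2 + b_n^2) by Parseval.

1/4 ∫_{-4}^{4} f(u)^2 du = 1/4 · (180) = 45.

45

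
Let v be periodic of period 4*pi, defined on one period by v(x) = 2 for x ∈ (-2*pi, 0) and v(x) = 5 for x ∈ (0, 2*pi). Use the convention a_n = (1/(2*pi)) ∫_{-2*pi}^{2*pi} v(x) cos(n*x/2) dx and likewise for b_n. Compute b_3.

2/pi

b_3 = (1/(2*pi)) ∫_{-2*pi}^{2*pi} v(x) sin(3*x/2) dx.
Split the integral at the breakpoints.
Directly, an antiderivative of (2) sin(3*x/2) is -4*cos(3*x/2)/3; evaluating from -2*pi to 0: ∫_{-2*pi}^{0} (2) sin(3*x/2) dx = (-4/3) - (4/3) = -8/3.
Directly, an antiderivative of (5) sin(3*x/2) is -10*cos(3*x/2)/3; evaluating from 0 to 2*pi: ∫_{0}^{2*pi} (5) sin(3*x/2) dx = (10/3) - (-10/3) = 20/3.
Summing the pieces and multiplying by (1/(2*pi)) gives b_3 = 2/pi.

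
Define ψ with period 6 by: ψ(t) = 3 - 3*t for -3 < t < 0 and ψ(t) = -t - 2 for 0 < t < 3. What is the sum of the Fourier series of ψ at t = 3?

At t = 3 the one-sided limits are ψ(3^-) = -5 and ψ(3^+) = 12.
By Dirichlet's theorem the series converges to their average, [(-5) + (12)]/2 = 7/2.

7/2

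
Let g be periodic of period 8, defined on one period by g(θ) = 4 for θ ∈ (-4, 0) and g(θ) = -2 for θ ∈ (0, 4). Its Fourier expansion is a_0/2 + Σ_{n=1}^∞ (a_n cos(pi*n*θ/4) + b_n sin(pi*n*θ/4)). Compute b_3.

b_3 = 1/4 ∫_{-4}^{4} g(θ) sin(3*pi*θ/4) dθ.
Split the integral at the breakpoints.
Directly, an antiderivative of (4) sin(3*pi*θ/4) is -16*cos(3*pi*θ/4)/(3*pi); evaluating from -4 to 0: ∫_{-4}^{0} (4) sin(3*pi*θ/4) dθ = (-16/(3*pi)) - (16/(3*pi)) = -32/(3*pi).
Directly, an antiderivative of (-2) sin(3*pi*θ/4) is 8*cos(3*pi*θ/4)/(3*pi); evaluating from 0 to 4: ∫_{0}^{4} (-2) sin(3*pi*θ/4) dθ = (-8/(3*pi)) - (8/(3*pi)) = -16/(3*pi).
Summing the pieces and multiplying by (1/4) gives b_3 = -4/pi.

-4/pi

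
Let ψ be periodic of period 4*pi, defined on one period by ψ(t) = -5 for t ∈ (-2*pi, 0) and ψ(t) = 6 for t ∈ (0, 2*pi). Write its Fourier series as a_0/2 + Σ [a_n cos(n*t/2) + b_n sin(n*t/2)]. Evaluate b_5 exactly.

22/(5*pi)

b_5 = (1/(2*pi)) ∫_{-2*pi}^{2*pi} ψ(t) sin(5*t/2) dt.
Split the integral at the breakpoints.
Directly, an antiderivative of (-5) sin(5*t/2) is 2*cos(5*t/2); evaluating from -2*pi to 0: ∫_{-2*pi}^{0} (-5) sin(5*t/2) dt = (2) - (-2) = 4.
Directly, an antiderivative of (6) sin(5*t/2) is -12*cos(5*t/2)/5; evaluating from 0 to 2*pi: ∫_{0}^{2*pi} (6) sin(5*t/2) dt = (12/5) - (-12/5) = 24/5.
Summing the pieces and multiplying by (1/(2*pi)) gives b_5 = 22/(5*pi).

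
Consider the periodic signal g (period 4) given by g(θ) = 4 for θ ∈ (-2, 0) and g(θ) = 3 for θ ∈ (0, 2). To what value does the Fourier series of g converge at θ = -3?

θ = -3 differs from θ = 1 by -1 full period(s), and the series is 4-periodic.
g is continuous at θ = 1 with value 3, so the series converges to 3 there.

3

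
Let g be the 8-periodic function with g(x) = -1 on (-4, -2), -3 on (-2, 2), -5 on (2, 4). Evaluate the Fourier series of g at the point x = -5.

-5

x = -5 differs from x = 3 by -1 full period(s), and the series is 8-periodic.
g is continuous at x = 3 with value -5, so the series converges to -5 there.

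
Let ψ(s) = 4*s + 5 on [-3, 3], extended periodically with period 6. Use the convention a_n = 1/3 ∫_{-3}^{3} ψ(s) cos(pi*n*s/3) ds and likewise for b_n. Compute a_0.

a_0 = 1/3 ∫_{-3}^{3} ψ(s) ds = 1/3 · (30) = 10.

10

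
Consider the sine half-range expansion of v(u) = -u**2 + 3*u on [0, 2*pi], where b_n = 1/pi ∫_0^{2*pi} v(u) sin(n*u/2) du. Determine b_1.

b_1 = 1/pi ∫_0^{2*pi} (-u**2 + 3*u) sin(u/2) du.
Integrating by parts twice (tabular method), an antiderivative of (-u**2 + 3*u) sin(u/2) is 2*u**2*cos(u/2) - 8*u*sin(u/2) - 6*u*cos(u/2) + 12*sin(u/2) - 16*cos(u/2); evaluating from 0 to 2*pi: ∫_{0}^{2*pi} (-u**2 + 3*u) sin(u/2) du = (-8*pi**2 + 16 + 12*pi) - (-16) = -8*pi**2 + 32 + 12*pi.
Hence b_1 = (1/pi)·(-8*pi**2 + 32 + 12*pi) = -8*pi + 32/pi + 12.

-8*pi + 32/pi + 12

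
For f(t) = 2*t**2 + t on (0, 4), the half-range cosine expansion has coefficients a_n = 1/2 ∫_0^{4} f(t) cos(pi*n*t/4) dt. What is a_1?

-144/pi**2

a_1 = 1/2 ∫_0^{4} (2*t**2 + t) cos(pi*t/4) dt.
Integrating by parts twice (tabular method), an antiderivative of (2*t**2 + t) cos(pi*t/4) is 8*t**2*sin(pi*t/4)/pi + 4*t*sin(pi*t/4)/pi + 64*t*cos(pi*t/4)/pi**2 - 256*sin(pi*t/4)/pi**3 + 16*cos(pi*t/4)/pi**2; evaluating from 0 to 4: ∫_{0}^{4} (2*t**2 + t) cos(pi*t/4) dt = (-272/pi**2) - (16/pi**2) = -288/pi**2.
Hence a_1 = (1/2)·(-288/pi**2) = -144/pi**2.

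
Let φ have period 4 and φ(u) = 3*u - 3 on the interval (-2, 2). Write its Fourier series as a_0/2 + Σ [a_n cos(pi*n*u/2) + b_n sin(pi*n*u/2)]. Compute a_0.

a_0 = 1/2 ∫_{-2}^{2} φ(u) du = 1/2 · (-12) = -6.

-6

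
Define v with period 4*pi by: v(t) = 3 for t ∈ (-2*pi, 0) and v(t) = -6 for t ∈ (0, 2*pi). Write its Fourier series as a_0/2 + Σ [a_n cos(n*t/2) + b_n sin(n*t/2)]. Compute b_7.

-18/(7*pi)

b_7 = (1/(2*pi)) ∫_{-2*pi}^{2*pi} v(t) sin(7*t/2) dt.
Split the integral at the breakpoints.
Directly, an antiderivative of (3) sin(7*t/2) is -6*cos(7*t/2)/7; evaluating from -2*pi to 0: ∫_{-2*pi}^{0} (3) sin(7*t/2) dt = (-6/7) - (6/7) = -12/7.
Directly, an antiderivative of (-6) sin(7*t/2) is 12*cos(7*t/2)/7; evaluating from 0 to 2*pi: ∫_{0}^{2*pi} (-6) sin(7*t/2) dt = (-12/7) - (12/7) = -24/7.
Summing the pieces and multiplying by (1/(2*pi)) gives b_7 = -18/(7*pi).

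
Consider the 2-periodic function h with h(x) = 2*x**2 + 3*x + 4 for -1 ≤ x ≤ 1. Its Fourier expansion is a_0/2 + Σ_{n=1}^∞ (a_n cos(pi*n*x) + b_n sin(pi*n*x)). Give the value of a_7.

a_7 = ∫_{-1}^{1} h(x) cos(7*pi*x) dx.
Integrating by parts twice (tabular method), an antiderivative of (2*x**2 + 3*x + 4) cos(7*pi*x) is 2*x**2*sin(7*pi*x)/(7*pi) + 3*x*sin(7*pi*x)/(7*pi) + 4*x*cos(7*pi*x)/(49*pi**2) - 4*sin(7*pi*x)/(343*pi**3) + 4*sin(7*pi*x)/(7*pi) + 3*cos(7*pi*x)/(49*pi**2); evaluating from -1 to 1: ∫_{-1}^{1} (2*x**2 + 3*x + 4) cos(7*pi*x) dx = (-1/(7*pi**2)) - (1/(49*pi**2)) = -8/(49*pi**2).
Hence a_7 = -8/(49*pi**2).

-8/(49*pi**2)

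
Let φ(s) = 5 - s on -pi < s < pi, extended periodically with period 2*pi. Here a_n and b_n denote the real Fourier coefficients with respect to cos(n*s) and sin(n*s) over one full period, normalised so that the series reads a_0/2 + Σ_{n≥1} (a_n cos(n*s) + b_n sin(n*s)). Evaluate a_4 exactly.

a_4 = 1/pi ∫_{-pi}^{pi} φ(s) cos(4*s) ds.
Integrating by parts (boundary term plus one more integral), an antiderivative of (5 - s) cos(4*s) is -s*sin(4*s)/4 + 5*sin(4*s)/4 - cos(4*s)/16; evaluating from -pi to pi: ∫_{-pi}^{pi} (5 - s) cos(4*s) ds = (-1/16) - (-1/16) = 0.
Hence a_4 = (1/pi)·(0) = 0.

0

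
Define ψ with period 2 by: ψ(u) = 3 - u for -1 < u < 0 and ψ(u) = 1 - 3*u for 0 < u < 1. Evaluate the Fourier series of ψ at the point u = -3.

u = -3 differs from u = -1 by -1 full period(s), and the series is 2-periodic.
At u = -1 the one-sided limits are ψ(-1^-) = -2 and ψ(-1^+) = 4.
By Dirichlet's theorem the series converges to their average, [(-2) + (4)]/2 = 1.

1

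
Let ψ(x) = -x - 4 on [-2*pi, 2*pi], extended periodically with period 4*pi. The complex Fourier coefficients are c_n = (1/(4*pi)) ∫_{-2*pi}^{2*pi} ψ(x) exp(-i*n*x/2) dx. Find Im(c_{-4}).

1/2

Since ψ is real-valued, Im(c_{-4}) = -(1/(4*pi)) ∫_{-2*pi}^{2*pi} ψ(x) sin(-2*x) dx = b_{4}/2.
Integrating by parts (boundary term plus one more integral), an antiderivative of (-x - 4) sin(-2*x) is -x*cos(2*x)/2 + sin(2*x)/4 - 2*cos(2*x); evaluating from -2*pi to 2*pi: ∫_{-2*pi}^{2*pi} (-x - 4) sin(-2*x) dx = (-pi - 2) - (-2 + pi) = -2*pi.
Hence Im(c_{-4}) = (-1/(4*pi))·(-2*pi) = 1/2.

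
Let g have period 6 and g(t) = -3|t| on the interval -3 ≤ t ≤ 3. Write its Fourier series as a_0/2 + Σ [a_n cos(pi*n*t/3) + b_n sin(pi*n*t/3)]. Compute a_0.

a_0 = 1/3 ∫_{-3}^{3} g(t) dt = 1/3 · (-27) = -9.

-9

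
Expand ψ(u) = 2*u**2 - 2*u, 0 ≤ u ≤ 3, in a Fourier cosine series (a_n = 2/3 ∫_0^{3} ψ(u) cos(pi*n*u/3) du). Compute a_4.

9/(2*pi**2)

a_4 = 2/3 ∫_0^{3} (2*u**2 - 2*u) cos(4*pi*u/3) du.
Integrating by parts twice (tabular method), an antiderivative of (2*u**2 - 2*u) cos(4*pi*u/3) is 3*u**2*sin(4*pi*u/3)/(2*pi) - 3*u*sin(4*pi*u/3)/(2*pi) + 9*u*cos(4*pi*u/3)/(4*pi**2) - 27*sin(4*pi*u/3)/(16*pi**3) - 9*cos(4*pi*u/3)/(8*pi**2); evaluating from 0 to 3: ∫_{0}^{3} (2*u**2 - 2*u) cos(4*pi*u/3) du = (45/(8*pi**2)) - (-9/(8*pi**2)) = 27/(4*pi**2).
Hence a_4 = (2/3)·(27/(4*pi**2)) = 9/(2*pi**2).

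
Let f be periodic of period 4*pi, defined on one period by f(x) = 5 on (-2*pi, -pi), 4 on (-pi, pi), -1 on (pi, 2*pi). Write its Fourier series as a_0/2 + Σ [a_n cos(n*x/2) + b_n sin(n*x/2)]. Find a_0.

6

a_0 = (1/(2*pi)) ∫_{-2*pi}^{2*pi} f(x) dx = (1/(2*pi)) · (12*pi) = 6.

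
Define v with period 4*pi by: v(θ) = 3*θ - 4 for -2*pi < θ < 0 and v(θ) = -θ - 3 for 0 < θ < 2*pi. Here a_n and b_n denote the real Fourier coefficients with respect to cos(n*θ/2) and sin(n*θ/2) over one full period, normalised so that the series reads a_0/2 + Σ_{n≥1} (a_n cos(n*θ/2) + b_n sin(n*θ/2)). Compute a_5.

a_5 = (1/(2*pi)) ∫_{-2*pi}^{2*pi} v(θ) cos(5*θ/2) dθ.
Split the integral at the breakpoints.
Integrating by parts (boundary term plus one more integral), an antiderivative of (3*θ - 4) cos(5*θ/2) is 6*θ*sin(5*θ/2)/5 - 8*sin(5*θ/2)/5 + 12*cos(5*θ/2)/25; evaluating from -2*pi to 0: ∫_{-2*pi}^{0} (3*θ - 4) cos(5*θ/2) dθ = (12/25) - (-12/25) = 24/25.
Integrating by parts (boundary term plus one more integral), an antiderivative of (-θ - 3) cos(5*θ/2) is -2*θ*sin(5*θ/2)/5 - 6*sin(5*θ/2)/5 - 4*cos(5*θ/2)/25; evaluating from 0 to 2*pi: ∫_{0}^{2*pi} (-θ - 3) cos(5*θ/2) dθ = (4/25) - (-4/25) = 8/25.
Summing the pieces and multiplying by (1/(2*pi)) gives a_5 = 16/(25*pi).

16/(25*pi)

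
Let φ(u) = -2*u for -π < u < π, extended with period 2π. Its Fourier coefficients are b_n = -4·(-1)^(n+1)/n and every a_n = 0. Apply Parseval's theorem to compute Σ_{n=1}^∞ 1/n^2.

Parseval: Σ b_n^2 = (1/π) ∫_{-π}^{π} φ(u)^2 du = 8*pi**2/3.
Σ b_n^2 = Σ 16/n^2, so Σ 1/n^2 = (8*pi**2/3)/16 = pi**2/6.

pi**2/6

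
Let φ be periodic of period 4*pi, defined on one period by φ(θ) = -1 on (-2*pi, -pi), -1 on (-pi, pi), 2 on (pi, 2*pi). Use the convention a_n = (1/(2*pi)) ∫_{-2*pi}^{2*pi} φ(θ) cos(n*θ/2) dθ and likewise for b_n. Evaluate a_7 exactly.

a_7 = (1/(2*pi)) ∫_{-2*pi}^{2*pi} φ(θ) cos(7*θ/2) dθ.
Split the integral at the breakpoints.
Directly, an antiderivative of (-1) cos(7*θ/2) is -2*sin(7*θ/2)/7; evaluating from -2*pi to -pi: ∫_{-2*pi}^{-pi} (-1) cos(7*θ/2) dθ = (-2/7) - (0) = -2/7.
Directly, an antiderivative of (-1) cos(7*θ/2) is -2*sin(7*θ/2)/7; evaluating from -pi to pi: ∫_{-pi}^{pi} (-1) cos(7*θ/2) dθ = (2/7) - (-2/7) = 4/7.
Directly, an antiderivative of (2) cos(7*θ/2) is 4*sin(7*θ/2)/7; evaluating from pi to 2*pi: ∫_{pi}^{2*pi} (2) cos(7*θ/2) dθ = (0) - (-4/7) = 4/7.
Summing the pieces and multiplying by (1/(2*pi)) gives a_7 = 3/(7*pi).

3/(7*pi)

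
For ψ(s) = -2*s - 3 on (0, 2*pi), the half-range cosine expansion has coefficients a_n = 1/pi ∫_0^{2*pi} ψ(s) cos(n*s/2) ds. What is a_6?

0

a_6 = 1/pi ∫_0^{2*pi} (-2*s - 3) cos(3*s) ds.
Integrating by parts (boundary term plus one more integral), an antiderivative of (-2*s - 3) cos(3*s) is -2*s*sin(3*s)/3 - sin(3*s) - 2*cos(3*s)/9; evaluating from 0 to 2*pi: ∫_{0}^{2*pi} (-2*s - 3) cos(3*s) ds = (-2/9) - (-2/9) = 0.
Hence a_6 = (1/pi)·(0) = 0.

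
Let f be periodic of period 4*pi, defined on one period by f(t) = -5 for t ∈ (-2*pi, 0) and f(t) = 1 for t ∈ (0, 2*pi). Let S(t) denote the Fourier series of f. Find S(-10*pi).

-2

t = -10*pi differs from t = -2*pi by -2 full period(s), and the series is 4*pi-periodic.
At t = -2*pi the one-sided limits are f(-2*pi^-) = 1 and f(-2*pi^+) = -5.
By Dirichlet's theorem the series converges to their average, [(1) + (-5)]/2 = -2.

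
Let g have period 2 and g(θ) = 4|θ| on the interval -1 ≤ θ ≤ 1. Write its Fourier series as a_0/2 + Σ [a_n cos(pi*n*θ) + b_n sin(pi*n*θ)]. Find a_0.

a_0 = ∫_{-1}^{1} g(θ) dθ = 4.

4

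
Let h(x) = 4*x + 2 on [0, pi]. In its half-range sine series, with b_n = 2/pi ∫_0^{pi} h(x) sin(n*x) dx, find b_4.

-2

b_4 = 2/pi ∫_0^{pi} (4*x + 2) sin(4*x) dx.
Integrating by parts (boundary term plus one more integral), an antiderivative of (4*x + 2) sin(4*x) is -x*cos(4*x) + sin(4*x)/4 - cos(4*x)/2; evaluating from 0 to pi: ∫_{0}^{pi} (4*x + 2) sin(4*x) dx = (-pi - 1/2) - (-1/2) = -pi.
Hence b_4 = (2/pi)·(-pi) = -2.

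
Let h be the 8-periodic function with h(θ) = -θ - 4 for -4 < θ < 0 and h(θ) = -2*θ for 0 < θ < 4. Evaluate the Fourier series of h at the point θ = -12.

-4

θ = -12 differs from θ = 4 by -2 full period(s), and the series is 8-periodic.
At θ = 4 the one-sided limits are h(4^-) = -8 and h(4^+) = 0.
By Dirichlet's theorem the series converges to their average, [(-8) + (0)]/2 = -4.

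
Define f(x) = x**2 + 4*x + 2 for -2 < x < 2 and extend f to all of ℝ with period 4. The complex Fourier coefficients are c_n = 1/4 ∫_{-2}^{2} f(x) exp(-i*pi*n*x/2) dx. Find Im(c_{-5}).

Since f is real-valued, Im(c_{-5}) = -1/4 ∫_{-2}^{2} f(x) sin(-5*pi*x/2) dx = b_{5}/2.
Integrating by parts twice (tabular method), an antiderivative of (x**2 + 4*x + 2) sin(-5*pi*x/2) is 2*x**2*cos(5*pi*x/2)/(5*pi) - 8*x*sin(5*pi*x/2)/(25*pi**2) + 8*x*cos(5*pi*x/2)/(5*pi) - 16*sin(5*pi*x/2)/(25*pi**2) - 16*cos(5*pi*x/2)/(125*pi**3) + 4*cos(5*pi*x/2)/(5*pi); evaluating from -2 to 2: ∫_{-2}^{2} (x**2 + 4*x + 2) sin(-5*pi*x/2) dx = (4*(4 - 175*pi**2)/(125*pi**3)) - (4*(4 + 25*pi**2)/(125*pi**3)) = -32/(5*pi).
Hence Im(c_{-5}) = (-1/4)·(-32/(5*pi)) = 8/(5*pi).

8/(5*pi)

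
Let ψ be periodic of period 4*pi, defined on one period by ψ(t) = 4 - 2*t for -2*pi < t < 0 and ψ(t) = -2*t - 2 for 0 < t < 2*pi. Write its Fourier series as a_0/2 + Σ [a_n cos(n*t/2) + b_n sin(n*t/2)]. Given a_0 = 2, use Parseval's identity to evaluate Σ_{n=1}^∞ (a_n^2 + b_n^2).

Parseval: a_0^2/2 + Σ_{n≥1} (a_n^2+b_n^2) = (1/(2*pi)) ∫_{-2*pi}^{2*pi} ψ(t)^2 dt = 20 + 24*pi + 32*pi**2/3.
Subtract a_0^2/2 = 2: Σ (a_n^2+b_n^2) = 18 + 24*pi + 32*pi**2/3.

18 + 24*pi + 32*pi**2/3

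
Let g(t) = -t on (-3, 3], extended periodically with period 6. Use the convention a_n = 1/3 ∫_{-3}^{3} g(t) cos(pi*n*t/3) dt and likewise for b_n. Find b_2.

b_2 = 1/3 ∫_{-3}^{3} g(t) sin(2*pi*t/3) dt.
g is odd and sin(2*pi*t/3) is odd, so the integrand is even and b_2 = 2/3 ∫_0^{3} g(t) sin(2*pi*t/3) dt.
Integrating by parts (boundary term plus one more integral), an antiderivative of (-t) sin(2*pi*t/3) is 3*t*cos(2*pi*t/3)/(2*pi) - 9*sin(2*pi*t/3)/(4*pi**2); evaluating from 0 to 3: ∫_{0}^{3} (-t) sin(2*pi*t/3) dt = (9/(2*pi)) - (0) = 9/(2*pi).
Hence b_2 = (2/3)·(9/(2*pi)) = 3/pi.

3/pi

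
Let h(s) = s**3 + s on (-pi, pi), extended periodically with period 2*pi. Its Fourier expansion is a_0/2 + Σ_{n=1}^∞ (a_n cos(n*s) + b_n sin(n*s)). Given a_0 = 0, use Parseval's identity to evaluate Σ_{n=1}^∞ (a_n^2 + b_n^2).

Parseval: a_0^2/2 + Σ_{n≥1} (a_n^2+b_n^2) = 1/pi ∫_{-pi}^{pi} h(s)^2 ds = 2*pi**2*(35 + 42*pi**2 + 15*pi**4)/105.
Subtract a_0^2/2 = 0: Σ (a_n^2+b_n^2) = 2*pi**2*(35 + 42*pi**2 + 15*pi**4)/105.

2*pi**2*(35 + 42*pi**2 + 15*pi**4)/105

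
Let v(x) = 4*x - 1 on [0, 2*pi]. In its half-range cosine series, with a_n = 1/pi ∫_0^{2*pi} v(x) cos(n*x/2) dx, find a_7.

-32/(49*pi)

a_7 = 1/pi ∫_0^{2*pi} (4*x - 1) cos(7*x/2) dx.
Integrating by parts (boundary term plus one more integral), an antiderivative of (4*x - 1) cos(7*x/2) is 8*x*sin(7*x/2)/7 - 2*sin(7*x/2)/7 + 16*cos(7*x/2)/49; evaluating from 0 to 2*pi: ∫_{0}^{2*pi} (4*x - 1) cos(7*x/2) dx = (-16/49) - (16/49) = -32/49.
Hence a_7 = (1/pi)·(-32/49) = -32/(49*pi).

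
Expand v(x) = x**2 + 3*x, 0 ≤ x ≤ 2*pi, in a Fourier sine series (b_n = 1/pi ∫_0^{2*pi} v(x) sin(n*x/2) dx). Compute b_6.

b_6 = 1/pi ∫_0^{2*pi} (x**2 + 3*x) sin(3*x) dx.
Integrating by parts twice (tabular method), an antiderivative of (x**2 + 3*x) sin(3*x) is -x**2*cos(3*x)/3 + 2*x*sin(3*x)/9 - x*cos(3*x) + sin(3*x)/3 + 2*cos(3*x)/27; evaluating from 0 to 2*pi: ∫_{0}^{2*pi} (x**2 + 3*x) sin(3*x) dx = (-4*pi**2/3 - 2*pi + 2/27) - (2/27) = -2*pi*(3 + 2*pi)/3.
Hence b_6 = (1/pi)·(-2*pi*(3 + 2*pi)/3) = -4*pi/3 - 2.

-4*pi/3 - 2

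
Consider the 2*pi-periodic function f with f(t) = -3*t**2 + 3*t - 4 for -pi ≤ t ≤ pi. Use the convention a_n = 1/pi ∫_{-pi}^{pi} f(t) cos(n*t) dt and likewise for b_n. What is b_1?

b_1 = 1/pi ∫_{-pi}^{pi} f(t) sin(t) dt.
Integrating by parts twice (tabular method), an antiderivative of (-3*t**2 + 3*t - 4) sin(t) is 3*t**2*cos(t) - 6*t*sin(t) - 3*t*cos(t) + 3*sin(t) - 2*cos(t); evaluating from -pi to pi: ∫_{-pi}^{pi} (-3*t**2 + 3*t - 4) sin(t) dt = (-3*pi**2 + 2 + 3*pi) - (-3*pi**2 - 3*pi + 2) = 6*pi.
Hence b_1 = (1/pi)·(6*pi) = 6.

6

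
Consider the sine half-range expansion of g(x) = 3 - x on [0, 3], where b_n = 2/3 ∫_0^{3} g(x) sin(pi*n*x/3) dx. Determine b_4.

b_4 = 2/3 ∫_0^{3} (3 - x) sin(4*pi*x/3) dx.
Integrating by parts (boundary term plus one more integral), an antiderivative of (3 - x) sin(4*pi*x/3) is 3*x*cos(4*pi*x/3)/(4*pi) - 9*sin(4*pi*x/3)/(16*pi**2) - 9*cos(4*pi*x/3)/(4*pi); evaluating from 0 to 3: ∫_{0}^{3} (3 - x) sin(4*pi*x/3) dx = (0) - (-9/(4*pi)) = 9/(4*pi).
Hence b_4 = (2/3)·(9/(4*pi)) = 3/(2*pi).

3/(2*pi)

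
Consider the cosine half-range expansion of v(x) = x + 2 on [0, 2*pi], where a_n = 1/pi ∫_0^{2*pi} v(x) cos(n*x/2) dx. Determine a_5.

-8/(25*pi)

a_5 = 1/pi ∫_0^{2*pi} (x + 2) cos(5*x/2) dx.
Integrating by parts (boundary term plus one more integral), an antiderivative of (x + 2) cos(5*x/2) is 2*x*sin(5*x/2)/5 + 4*sin(5*x/2)/5 + 4*cos(5*x/2)/25; evaluating from 0 to 2*pi: ∫_{0}^{2*pi} (x + 2) cos(5*x/2) dx = (-4/25) - (4/25) = -8/25.
Hence a_5 = (1/pi)·(-8/25) = -8/(25*pi).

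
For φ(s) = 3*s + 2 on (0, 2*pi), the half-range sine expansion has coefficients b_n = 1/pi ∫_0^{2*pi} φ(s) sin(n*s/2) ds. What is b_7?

b_7 = 1/pi ∫_0^{2*pi} (3*s + 2) sin(7*s/2) ds.
Integrating by parts (boundary term plus one more integral), an antiderivative of (3*s + 2) sin(7*s/2) is -6*s*cos(7*s/2)/7 + 12*sin(7*s/2)/49 - 4*cos(7*s/2)/7; evaluating from 0 to 2*pi: ∫_{0}^{2*pi} (3*s + 2) sin(7*s/2) ds = (4/7 + 12*pi/7) - (-4/7) = 8/7 + 12*pi/7.
Hence b_7 = (1/pi)·(8/7 + 12*pi/7) = 4*(2 + 3*pi)/(7*pi).

4*(2 + 3*pi)/(7*pi)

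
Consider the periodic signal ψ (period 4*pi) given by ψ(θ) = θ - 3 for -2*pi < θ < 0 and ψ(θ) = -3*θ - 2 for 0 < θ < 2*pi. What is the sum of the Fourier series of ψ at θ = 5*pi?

-3*pi - 2

θ = 5*pi differs from θ = pi by 1 full period(s), and the series is 4*pi-periodic.
ψ is continuous at θ = pi with value -3*pi - 2, so the series converges to -3*pi - 2 there.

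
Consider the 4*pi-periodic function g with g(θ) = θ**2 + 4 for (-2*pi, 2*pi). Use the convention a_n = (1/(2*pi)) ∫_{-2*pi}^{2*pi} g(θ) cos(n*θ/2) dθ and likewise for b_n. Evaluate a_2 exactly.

a_2 = (1/(2*pi)) ∫_{-2*pi}^{2*pi} g(θ) cos(θ) dθ.
g is even and cos(θ) is even, so the integrand is even and a_2 = 1/pi ∫_0^{2*pi} g(θ) cos(θ) dθ.
Integrating by parts twice (tabular method), an antiderivative of (θ**2 + 4) cos(θ) is θ**2*sin(θ) + 2*θ*cos(θ) + 2*sin(θ); evaluating from 0 to 2*pi: ∫_{0}^{2*pi} (θ**2 + 4) cos(θ) dθ = (4*pi) - (0) = 4*pi.
Hence a_2 = (1/pi)·(4*pi) = 4.

4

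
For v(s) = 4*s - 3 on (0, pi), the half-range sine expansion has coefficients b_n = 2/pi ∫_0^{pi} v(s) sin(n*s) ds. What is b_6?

b_6 = 2/pi ∫_0^{pi} (4*s - 3) sin(6*s) ds.
Integrating by parts (boundary term plus one more integral), an antiderivative of (4*s - 3) sin(6*s) is -2*s*cos(6*s)/3 + sin(6*s)/9 + cos(6*s)/2; evaluating from 0 to pi: ∫_{0}^{pi} (4*s - 3) sin(6*s) ds = (1/2 - 2*pi/3) - (1/2) = -2*pi/3.
Hence b_6 = (2/pi)·(-2*pi/3) = -4/3.

-4/3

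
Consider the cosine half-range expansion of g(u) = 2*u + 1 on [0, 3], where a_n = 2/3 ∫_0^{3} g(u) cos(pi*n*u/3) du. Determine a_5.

a_5 = 2/3 ∫_0^{3} (2*u + 1) cos(5*pi*u/3) du.
Integrating by parts (boundary term plus one more integral), an antiderivative of (2*u + 1) cos(5*pi*u/3) is 6*u*sin(5*pi*u/3)/(5*pi) + 3*sin(5*pi*u/3)/(5*pi) + 18*cos(5*pi*u/3)/(25*pi**2); evaluating from 0 to 3: ∫_{0}^{3} (2*u + 1) cos(5*pi*u/3) du = (-18/(25*pi**2)) - (18/(25*pi**2)) = -36/(25*pi**2).
Hence a_5 = (2/3)·(-36/(25*pi**2)) = -24/(25*pi**2).

-24/(25*pi**2)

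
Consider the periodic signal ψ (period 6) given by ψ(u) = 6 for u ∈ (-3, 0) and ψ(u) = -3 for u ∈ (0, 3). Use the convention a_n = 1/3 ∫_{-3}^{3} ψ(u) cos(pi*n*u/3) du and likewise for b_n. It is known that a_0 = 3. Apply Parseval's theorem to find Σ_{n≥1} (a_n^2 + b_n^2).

81/2

Parseval: a_0^2/2 + Σ_{n≥1} (a_n^2+b_n^2) = 1/3 ∫_{-3}^{3} ψ(u)^2 du = 45.
Subtract a_0^2/2 = 9/2: Σ (a_n^2+b_n^2) = 81/2.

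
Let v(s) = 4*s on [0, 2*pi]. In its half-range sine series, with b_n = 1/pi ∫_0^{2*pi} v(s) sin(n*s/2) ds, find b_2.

b_2 = 1/pi ∫_0^{2*pi} (4*s) sin(s) ds.
Integrating by parts (boundary term plus one more integral), an antiderivative of (4*s) sin(s) is -4*s*cos(s) + 4*sin(s); evaluating from 0 to 2*pi: ∫_{0}^{2*pi} (4*s) sin(s) ds = (-8*pi) - (0) = -8*pi.
Hence b_2 = (1/pi)·(-8*pi) = -8.

-8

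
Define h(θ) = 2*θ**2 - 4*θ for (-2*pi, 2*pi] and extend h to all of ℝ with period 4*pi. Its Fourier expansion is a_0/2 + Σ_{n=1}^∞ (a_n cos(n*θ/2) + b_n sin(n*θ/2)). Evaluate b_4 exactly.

4

b_4 = (1/(2*pi)) ∫_{-2*pi}^{2*pi} h(θ) sin(2*θ) dθ.
Integrating by parts twice (tabular method), an antiderivative of (2*θ**2 - 4*θ) sin(2*θ) is -θ**2*cos(2*θ) + θ*sin(2*θ) + 2*θ*cos(2*θ) - sin(2*θ) + cos(2*θ)/2; evaluating from -2*pi to 2*pi: ∫_{-2*pi}^{2*pi} (2*θ**2 - 4*θ) sin(2*θ) dθ = (-4*pi**2 + 1/2 + 4*pi) - (-4*pi**2 - 4*pi + 1/2) = 8*pi.
Hence b_4 = (1/(2*pi))·(8*pi) = 4.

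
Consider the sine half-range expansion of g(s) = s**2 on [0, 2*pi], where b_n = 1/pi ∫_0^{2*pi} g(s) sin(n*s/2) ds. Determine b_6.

-4*pi/3

b_6 = 1/pi ∫_0^{2*pi} (s**2) sin(3*s) ds.
Integrating by parts twice (tabular method), an antiderivative of (s**2) sin(3*s) is -s**2*cos(3*s)/3 + 2*s*sin(3*s)/9 + 2*cos(3*s)/27; evaluating from 0 to 2*pi: ∫_{0}^{2*pi} (s**2) sin(3*s) ds = (2/27 - 4*pi**2/3) - (2/27) = -4*pi**2/3.
Hence b_6 = (1/pi)·(-4*pi**2/3) = -4*pi/3.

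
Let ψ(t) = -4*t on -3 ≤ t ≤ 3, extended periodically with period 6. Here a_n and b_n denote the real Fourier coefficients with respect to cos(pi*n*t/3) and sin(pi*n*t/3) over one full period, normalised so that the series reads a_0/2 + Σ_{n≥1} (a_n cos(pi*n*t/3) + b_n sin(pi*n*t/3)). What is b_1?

-24/pi

b_1 = 1/3 ∫_{-3}^{3} ψ(t) sin(pi*t/3) dt.
ψ is odd and sin(pi*t/3) is odd, so the integrand is even and b_1 = 2/3 ∫_0^{3} ψ(t) sin(pi*t/3) dt.
Integrating by parts (boundary term plus one more integral), an antiderivative of (-4*t) sin(pi*t/3) is 12*t*cos(pi*t/3)/pi - 36*sin(pi*t/3)/pi**2; evaluating from 0 to 3: ∫_{0}^{3} (-4*t) sin(pi*t/3) dt = (-36/pi) - (0) = -36/pi.
Hence b_1 = (2/3)·(-36/pi) = -24/pi.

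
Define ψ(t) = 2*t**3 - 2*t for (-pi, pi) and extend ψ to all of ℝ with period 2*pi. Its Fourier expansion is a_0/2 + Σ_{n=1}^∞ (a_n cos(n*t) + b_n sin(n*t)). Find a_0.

0

a_0 = 1/pi ∫_{-pi}^{pi} ψ(t) dt = 1/pi · (0) = 0.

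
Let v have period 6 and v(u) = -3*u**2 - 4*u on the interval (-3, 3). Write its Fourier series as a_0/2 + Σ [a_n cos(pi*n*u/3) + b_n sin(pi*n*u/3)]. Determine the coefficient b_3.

b_3 = 1/3 ∫_{-3}^{3} v(u) sin(pi*u) du.
Integrating by parts twice (tabular method), an antiderivative of (-3*u**2 - 4*u) sin(pi*u) is 3*u**2*cos(pi*u)/pi - 6*u*sin(pi*u)/pi**2 + 4*u*cos(pi*u)/pi - 4*sin(pi*u)/pi**2 - 6*cos(pi*u)/pi**3; evaluating from -3 to 3: ∫_{-3}^{3} (-3*u**2 - 4*u) sin(pi*u) du = (-39/pi + 6/pi**3) - (-15/pi + 6/pi**3) = -24/pi.
Hence b_3 = (1/3)·(-24/pi) = -8/pi.

-8/pi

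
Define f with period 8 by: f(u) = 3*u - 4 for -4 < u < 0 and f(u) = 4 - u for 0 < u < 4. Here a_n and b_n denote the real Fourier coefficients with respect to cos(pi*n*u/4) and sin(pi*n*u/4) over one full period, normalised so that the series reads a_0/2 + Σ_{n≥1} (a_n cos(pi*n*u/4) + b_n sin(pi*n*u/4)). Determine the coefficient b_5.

b_5 = 1/4 ∫_{-4}^{4} f(u) sin(5*pi*u/4) du.
Split the integral at the breakpoints.
Integrating by parts (boundary term plus one more integral), an antiderivative of (3*u - 4) sin(5*pi*u/4) is -12*u*cos(5*pi*u/4)/(5*pi) + 48*sin(5*pi*u/4)/(25*pi**2) + 16*cos(5*pi*u/4)/(5*pi); evaluating from -4 to 0: ∫_{-4}^{0} (3*u - 4) sin(5*pi*u/4) du = (16/(5*pi)) - (-64/(5*pi)) = 16/pi.
Integrating by parts (boundary term plus one more integral), an antiderivative of (4 - u) sin(5*pi*u/4) is 4*u*cos(5*pi*u/4)/(5*pi) - 16*sin(5*pi*u/4)/(25*pi**2) - 16*cos(5*pi*u/4)/(5*pi); evaluating from 0 to 4: ∫_{0}^{4} (4 - u) sin(5*pi*u/4) du = (0) - (-16/(5*pi)) = 16/(5*pi).
Summing the pieces and multiplying by (1/4) gives b_5 = 24/(5*pi).

24/(5*pi)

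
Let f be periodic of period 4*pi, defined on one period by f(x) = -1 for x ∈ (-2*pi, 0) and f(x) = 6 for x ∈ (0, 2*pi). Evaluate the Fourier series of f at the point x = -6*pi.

5/2

x = -6*pi differs from x = 2*pi by -2 full period(s), and the series is 4*pi-periodic.
At x = 2*pi the one-sided limits are f(2*pi^-) = 6 and f(2*pi^+) = -1.
By Dirichlet's theorem the series converges to their average, [(6) + (-1)]/2 = 5/2.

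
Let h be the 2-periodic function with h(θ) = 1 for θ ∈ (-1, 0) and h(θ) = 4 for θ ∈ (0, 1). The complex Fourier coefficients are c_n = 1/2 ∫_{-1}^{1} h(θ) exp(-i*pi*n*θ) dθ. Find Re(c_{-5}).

Since h is real-valued, Re(c_{-5}) = 1/2 ∫_{-1}^{1} h(θ) cos(-5*pi*θ) dθ = a_{5}/2.
Split the integral at the breakpoints.
Directly, an antiderivative of (1) cos(-5*pi*θ) is sin(5*pi*θ)/(5*pi); evaluating from -1 to 0: ∫_{-1}^{0} (1) cos(-5*pi*θ) dθ = (0) - (0) = 0.
Directly, an antiderivative of (4) cos(-5*pi*θ) is 4*sin(5*pi*θ)/(5*pi); evaluating from 0 to 1: ∫_{0}^{1} (4) cos(-5*pi*θ) dθ = (0) - (0) = 0.
So ∫_{-1}^{1} h(θ) cos(-5*pi*θ) dθ = 0.
Hence Re(c_{-5}) = (1/2)·(0) = 0.

0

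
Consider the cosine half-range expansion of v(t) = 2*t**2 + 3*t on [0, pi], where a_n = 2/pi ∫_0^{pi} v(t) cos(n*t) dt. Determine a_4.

1/2

a_4 = 2/pi ∫_0^{pi} (2*t**2 + 3*t) cos(4*t) dt.
Integrating by parts twice (tabular method), an antiderivative of (2*t**2 + 3*t) cos(4*t) is t**2*sin(4*t)/2 + 3*t*sin(4*t)/4 + t*cos(4*t)/4 - sin(4*t)/16 + 3*cos(4*t)/16; evaluating from 0 to pi: ∫_{0}^{pi} (2*t**2 + 3*t) cos(4*t) dt = (3/16 + pi/4) - (3/16) = pi/4.
Hence a_4 = (2/pi)·(pi/4) = 1/2.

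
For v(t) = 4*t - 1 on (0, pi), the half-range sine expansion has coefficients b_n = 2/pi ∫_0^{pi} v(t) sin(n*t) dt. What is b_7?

b_7 = 2/pi ∫_0^{pi} (4*t - 1) sin(7*t) dt.
Integrating by parts (boundary term plus one more integral), an antiderivative of (4*t - 1) sin(7*t) is -4*t*cos(7*t)/7 + 4*sin(7*t)/49 + cos(7*t)/7; evaluating from 0 to pi: ∫_{0}^{pi} (4*t - 1) sin(7*t) dt = (-1/7 + 4*pi/7) - (1/7) = -2/7 + 4*pi/7.
Hence b_7 = (2/pi)·(-2/7 + 4*pi/7) = 4*(-1 + 2*pi)/(7*pi).

4*(-1 + 2*pi)/(7*pi)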